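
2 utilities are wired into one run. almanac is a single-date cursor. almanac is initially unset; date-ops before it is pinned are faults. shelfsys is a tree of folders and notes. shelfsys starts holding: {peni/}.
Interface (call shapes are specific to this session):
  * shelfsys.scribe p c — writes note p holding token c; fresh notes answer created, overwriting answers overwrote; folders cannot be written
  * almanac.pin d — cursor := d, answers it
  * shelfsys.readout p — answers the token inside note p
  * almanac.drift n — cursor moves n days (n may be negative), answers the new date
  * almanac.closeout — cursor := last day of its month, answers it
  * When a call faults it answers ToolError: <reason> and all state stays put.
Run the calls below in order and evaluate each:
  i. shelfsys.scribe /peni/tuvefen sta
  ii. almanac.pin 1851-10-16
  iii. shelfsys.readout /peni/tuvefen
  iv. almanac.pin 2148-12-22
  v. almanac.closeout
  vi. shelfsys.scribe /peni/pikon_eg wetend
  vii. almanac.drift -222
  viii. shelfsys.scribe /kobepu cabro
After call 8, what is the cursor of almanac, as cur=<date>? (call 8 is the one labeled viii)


==> scribe(p=/peni/tuvefen, c=sta)
<== created
==> pin(d=1851-10-16)
<== 1851-10-16
==> readout(p=/peni/tuvefen)
<== sta
==> pin(d=2148-12-22)
<== 2148-12-22
==> closeout()
<== 2148-12-31
==> scribe(p=/peni/pikon_eg, c=wetend)
<== created
==> drift(n=-222)
<== 2148-05-23
==> scribe(p=/kobepu, c=cabro)
<== created

Answer: cur=2148-05-23


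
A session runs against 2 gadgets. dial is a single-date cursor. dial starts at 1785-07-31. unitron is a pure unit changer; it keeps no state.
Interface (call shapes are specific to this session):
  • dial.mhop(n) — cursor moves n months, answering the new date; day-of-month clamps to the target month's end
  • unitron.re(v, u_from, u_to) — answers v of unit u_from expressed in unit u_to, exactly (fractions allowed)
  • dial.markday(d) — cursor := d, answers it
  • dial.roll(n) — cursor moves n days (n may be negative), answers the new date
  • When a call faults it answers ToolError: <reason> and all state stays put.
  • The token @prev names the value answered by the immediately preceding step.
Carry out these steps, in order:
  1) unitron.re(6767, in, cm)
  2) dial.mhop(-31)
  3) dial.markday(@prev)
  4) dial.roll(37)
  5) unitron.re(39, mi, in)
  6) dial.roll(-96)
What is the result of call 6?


I run unitron.re with v=6767, u_from=in, u_to=cm, giving 859409/50.
Then dial.mhop with n=-31: 1782-12-31.
Invoking dial.markday with d=@prev, and observe 1782-12-31.
Invoking dial.roll with n=37, and see 1783-02-06.
Then unitron.re with v=39, u_from=mi, u_to=in, and see 2471040.
Next I call dial.roll with n=-96, and observe 1782-11-02.

Answer: 1782-11-02


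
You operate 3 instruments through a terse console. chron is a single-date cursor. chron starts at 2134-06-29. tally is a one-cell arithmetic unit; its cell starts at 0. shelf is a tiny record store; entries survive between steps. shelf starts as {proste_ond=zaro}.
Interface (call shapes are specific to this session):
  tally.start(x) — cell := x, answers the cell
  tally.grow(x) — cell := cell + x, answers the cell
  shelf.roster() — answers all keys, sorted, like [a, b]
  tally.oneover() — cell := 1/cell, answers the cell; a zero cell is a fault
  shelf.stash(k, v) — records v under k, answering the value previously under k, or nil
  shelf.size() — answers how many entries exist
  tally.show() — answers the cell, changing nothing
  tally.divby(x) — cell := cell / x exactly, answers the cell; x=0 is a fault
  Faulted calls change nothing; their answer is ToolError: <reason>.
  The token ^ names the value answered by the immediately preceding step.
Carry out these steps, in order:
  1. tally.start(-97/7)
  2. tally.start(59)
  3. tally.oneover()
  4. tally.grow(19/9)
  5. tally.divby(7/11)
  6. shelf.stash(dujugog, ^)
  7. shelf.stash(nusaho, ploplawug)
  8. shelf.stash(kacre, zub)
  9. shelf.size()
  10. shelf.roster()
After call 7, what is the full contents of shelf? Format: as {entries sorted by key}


==> tally.start(x=-97/7)
<== -97/7
==> tally.start(x=59)
<== 59
==> tally.oneover()
<== 1/59
==> tally.grow(x=19/9)
<== 1130/531
==> tally.divby(x=7/11)
<== 12430/3717
==> shelf.stash(k=dujugog, v=^)
<== nil
==> shelf.stash(k=nusaho, v=ploplawug)
<== nil
==> shelf.stash(k=kacre, v=zub)
<== nil
==> shelf.size()
<== 4
==> shelf.roster()
<== [dujugog, kacre, nusaho, proste_ond]

Answer: {dujugog=12430/3717, nusaho=ploplawug, proste_ond=zaro}


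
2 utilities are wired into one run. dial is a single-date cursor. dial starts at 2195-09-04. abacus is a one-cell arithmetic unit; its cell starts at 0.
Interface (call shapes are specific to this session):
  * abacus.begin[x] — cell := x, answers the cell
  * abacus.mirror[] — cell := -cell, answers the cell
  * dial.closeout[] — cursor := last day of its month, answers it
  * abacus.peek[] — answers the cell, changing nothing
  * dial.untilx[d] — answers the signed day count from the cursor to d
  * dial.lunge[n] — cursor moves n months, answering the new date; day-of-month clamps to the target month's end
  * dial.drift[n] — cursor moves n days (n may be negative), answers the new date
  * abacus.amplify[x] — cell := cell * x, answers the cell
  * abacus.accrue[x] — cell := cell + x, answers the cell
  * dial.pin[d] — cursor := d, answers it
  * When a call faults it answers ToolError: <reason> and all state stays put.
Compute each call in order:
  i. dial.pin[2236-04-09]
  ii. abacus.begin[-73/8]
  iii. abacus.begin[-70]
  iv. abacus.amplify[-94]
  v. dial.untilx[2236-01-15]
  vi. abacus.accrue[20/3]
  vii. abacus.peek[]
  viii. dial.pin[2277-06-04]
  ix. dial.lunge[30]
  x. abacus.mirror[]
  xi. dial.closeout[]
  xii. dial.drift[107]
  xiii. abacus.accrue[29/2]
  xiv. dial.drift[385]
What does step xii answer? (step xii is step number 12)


[in] dial.pin d: 2236-04-09
  2236-04-09
[in] abacus.begin x: -73/8
  -73/8
[in] abacus.begin x: -70
  -70
[in] abacus.amplify x: -94
  6580
[in] dial.untilx d: 2236-01-15
  -85
[in] abacus.accrue x: 20/3
  19760/3
[in] abacus.peek
  19760/3
[in] dial.pin d: 2277-06-04
  2277-06-04
[in] dial.lunge n: 30
  2279-12-04
[in] abacus.mirror
  -19760/3
[in] dial.closeout
  2279-12-31
[in] dial.drift n: 107
  2280-04-16
[in] abacus.accrue x: 29/2
  -39433/6
[in] dial.drift n: 385
  2281-05-06

Answer: 2280-04-16


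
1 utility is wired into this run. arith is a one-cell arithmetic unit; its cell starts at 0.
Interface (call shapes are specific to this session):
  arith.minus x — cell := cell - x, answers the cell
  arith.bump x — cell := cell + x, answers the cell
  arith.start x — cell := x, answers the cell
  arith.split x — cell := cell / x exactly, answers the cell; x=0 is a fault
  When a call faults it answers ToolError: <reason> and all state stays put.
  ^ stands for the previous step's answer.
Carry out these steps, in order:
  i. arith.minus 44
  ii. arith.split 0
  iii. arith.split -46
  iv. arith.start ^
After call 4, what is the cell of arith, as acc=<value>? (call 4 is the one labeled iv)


[in] minus x=44
[out] -44
[in] split x=0
[out] ToolError: division by zero
[in] split x=-46
[out] 22/23
[in] start x=^
[out] 22/23

Answer: acc=22/23


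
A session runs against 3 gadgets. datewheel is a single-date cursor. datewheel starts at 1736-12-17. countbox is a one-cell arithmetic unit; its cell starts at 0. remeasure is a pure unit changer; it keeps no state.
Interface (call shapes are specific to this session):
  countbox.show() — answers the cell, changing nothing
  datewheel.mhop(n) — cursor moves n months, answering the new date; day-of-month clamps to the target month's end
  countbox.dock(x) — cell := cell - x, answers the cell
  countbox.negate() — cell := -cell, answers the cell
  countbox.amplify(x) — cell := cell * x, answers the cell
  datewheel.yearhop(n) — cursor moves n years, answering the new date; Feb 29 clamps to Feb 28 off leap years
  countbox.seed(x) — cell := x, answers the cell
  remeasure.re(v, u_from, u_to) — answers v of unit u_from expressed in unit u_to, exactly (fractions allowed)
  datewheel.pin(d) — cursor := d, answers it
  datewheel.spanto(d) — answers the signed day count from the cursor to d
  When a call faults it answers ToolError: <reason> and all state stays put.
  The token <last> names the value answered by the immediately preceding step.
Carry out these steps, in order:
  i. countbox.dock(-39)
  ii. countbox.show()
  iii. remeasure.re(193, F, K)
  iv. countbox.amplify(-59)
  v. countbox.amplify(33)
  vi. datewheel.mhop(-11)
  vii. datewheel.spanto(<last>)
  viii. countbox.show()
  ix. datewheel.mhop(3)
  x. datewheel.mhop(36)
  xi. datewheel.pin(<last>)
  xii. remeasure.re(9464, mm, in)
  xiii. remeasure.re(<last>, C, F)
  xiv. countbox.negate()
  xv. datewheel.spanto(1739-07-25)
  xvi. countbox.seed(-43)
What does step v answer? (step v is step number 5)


I call countbox.dock using x=-39, and get 39.
I invoke countbox.show: 39.
Calling remeasure.re using v=193, u_from=F, u_to=K, which returns 65267/180.
I use countbox.amplify using x=-59: -2301.
Using countbox.amplify using x=33: -75933.
I use datewheel.mhop using n=-11, yielding 1736-01-17.
I invoke datewheel.spanto using d=<last>, giving 0.
Invoking countbox.show(): -75933.
Now I run datewheel.mhop using n=3, and see 1736-04-17.
Using datewheel.mhop using n=36, — result: 1739-04-17.
I invoke datewheel.pin using d=<last>, giving 1739-04-17.
I call remeasure.re using v=9464, u_from=mm, u_to=in, and get 47320/127.
I use remeasure.re using v=<last>, u_from=C, u_to=F: 89240/127.
Invoking countbox.negate(): 75933.
Next I call datewheel.spanto using d=1739-07-25: 99.
I invoke countbox.seed using x=-43, and observe -43.

Answer: -75933


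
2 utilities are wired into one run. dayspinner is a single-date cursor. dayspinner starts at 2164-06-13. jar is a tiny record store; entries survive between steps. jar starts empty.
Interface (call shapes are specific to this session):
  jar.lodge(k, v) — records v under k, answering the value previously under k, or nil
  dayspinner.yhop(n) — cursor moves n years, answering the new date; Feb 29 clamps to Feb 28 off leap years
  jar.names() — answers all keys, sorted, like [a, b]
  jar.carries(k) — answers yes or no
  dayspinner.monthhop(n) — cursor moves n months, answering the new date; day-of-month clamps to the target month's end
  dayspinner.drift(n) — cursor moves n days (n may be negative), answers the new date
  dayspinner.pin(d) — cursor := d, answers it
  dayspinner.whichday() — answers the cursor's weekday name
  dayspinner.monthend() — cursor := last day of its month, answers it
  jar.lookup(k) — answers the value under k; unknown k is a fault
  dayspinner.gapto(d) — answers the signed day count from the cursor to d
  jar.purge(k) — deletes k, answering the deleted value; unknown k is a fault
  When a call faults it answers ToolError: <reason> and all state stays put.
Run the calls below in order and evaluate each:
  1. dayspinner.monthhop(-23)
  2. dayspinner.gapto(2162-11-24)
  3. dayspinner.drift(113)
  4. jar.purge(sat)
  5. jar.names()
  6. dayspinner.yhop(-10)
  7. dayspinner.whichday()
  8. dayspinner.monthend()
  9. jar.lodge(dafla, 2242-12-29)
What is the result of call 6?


Answer: 2152-11-03

Derivation:
Calling dayspinner.monthhop(-23), → 2162-07-13.
I call dayspinner.gapto(2162-11-24), → 134.
Now I run dayspinner.drift(113), which returns 2162-11-03.
I run jar.purge(sat), giving ToolError: no such key sat.
I try jar.names(), which returns [].
I use dayspinner.yhop(-10): 2152-11-03.
Then dayspinner.whichday, yielding Friday.
I try dayspinner.monthend, and observe 2152-11-30.
Now I run jar.lodge(dafla, 2242-12-29), and observe nil.


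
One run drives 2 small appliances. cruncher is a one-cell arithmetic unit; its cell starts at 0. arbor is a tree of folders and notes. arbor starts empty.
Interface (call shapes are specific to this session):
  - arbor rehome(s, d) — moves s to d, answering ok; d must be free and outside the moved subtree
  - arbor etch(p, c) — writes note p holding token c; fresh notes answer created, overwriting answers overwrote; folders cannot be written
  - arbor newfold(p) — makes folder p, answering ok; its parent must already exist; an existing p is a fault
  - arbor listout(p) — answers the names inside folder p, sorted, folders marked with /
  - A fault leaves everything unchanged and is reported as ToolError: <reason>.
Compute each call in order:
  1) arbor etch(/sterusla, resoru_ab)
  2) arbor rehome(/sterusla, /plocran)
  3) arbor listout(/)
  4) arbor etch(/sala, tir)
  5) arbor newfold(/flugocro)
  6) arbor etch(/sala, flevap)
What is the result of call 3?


Answer: [plocran]

Derivation:
CALL arbor etch[p=/sterusla; c=resoru_ab]
RET  created
CALL arbor rehome[s=/sterusla; d=/plocran]
RET  ok
CALL arbor listout[p=/]
RET  [plocran]
CALL arbor etch[p=/sala; c=tir]
RET  created
CALL arbor newfold[p=/flugocro]
RET  ok
CALL arbor etch[p=/sala; c=flevap]
RET  overwrote


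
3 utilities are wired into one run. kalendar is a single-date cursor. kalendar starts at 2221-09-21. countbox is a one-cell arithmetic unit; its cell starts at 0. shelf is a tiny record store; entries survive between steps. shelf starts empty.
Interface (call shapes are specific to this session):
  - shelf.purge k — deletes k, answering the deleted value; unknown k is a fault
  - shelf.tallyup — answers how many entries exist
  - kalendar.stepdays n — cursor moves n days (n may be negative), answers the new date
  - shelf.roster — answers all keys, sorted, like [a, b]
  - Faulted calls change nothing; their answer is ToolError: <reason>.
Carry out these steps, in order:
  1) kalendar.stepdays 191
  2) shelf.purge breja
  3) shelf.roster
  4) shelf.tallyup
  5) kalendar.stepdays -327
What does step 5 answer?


% kalendar.stepdays(191) : 2222-03-31
% shelf.purge(breja) : ToolError: no such key breja
% shelf.roster() : []
% shelf.tallyup() : 0
% kalendar.stepdays(-327) : 2221-05-08

Answer: 2221-05-08


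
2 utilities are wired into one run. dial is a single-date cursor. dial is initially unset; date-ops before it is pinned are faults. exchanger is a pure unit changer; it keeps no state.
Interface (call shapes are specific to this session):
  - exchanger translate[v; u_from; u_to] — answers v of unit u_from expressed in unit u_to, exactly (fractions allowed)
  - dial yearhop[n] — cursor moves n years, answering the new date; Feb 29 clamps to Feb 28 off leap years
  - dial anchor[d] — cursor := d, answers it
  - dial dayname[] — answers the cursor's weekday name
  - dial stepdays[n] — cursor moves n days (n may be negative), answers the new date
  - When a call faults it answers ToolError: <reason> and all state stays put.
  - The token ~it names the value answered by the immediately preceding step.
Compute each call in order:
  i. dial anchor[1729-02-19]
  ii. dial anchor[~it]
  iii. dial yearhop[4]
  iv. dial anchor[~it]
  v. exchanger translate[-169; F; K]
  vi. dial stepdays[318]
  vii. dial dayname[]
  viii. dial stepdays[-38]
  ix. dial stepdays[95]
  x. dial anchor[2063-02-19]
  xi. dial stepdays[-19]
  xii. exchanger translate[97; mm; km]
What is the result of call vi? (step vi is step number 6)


Answer: 1734-01-03

Derivation:
I call dial anchor(d='1729-02-19'), → 1729-02-19.
I use dial anchor(d='~it'), giving 1729-02-19.
Calling dial yearhop(n='4'), — result: 1733-02-19.
I use dial anchor(d='~it'), giving 1733-02-19.
I try exchanger translate(v='-169', u_from='F', u_to='K'), and see 9689/60.
Next I call dial stepdays(n='318'), and observe 1734-01-03.
I try dial dayname, and observe Sunday.
Invoking dial stepdays(n='-38'), → 1733-11-26.
I invoke dial stepdays(n='95'), giving 1734-03-01.
I call dial anchor(d='2063-02-19'), giving 2063-02-19.
I invoke dial stepdays(n='-19'), yielding 2063-01-31.
Invoking exchanger translate(v='97', u_from='mm', u_to='km'), → 97/1000000.


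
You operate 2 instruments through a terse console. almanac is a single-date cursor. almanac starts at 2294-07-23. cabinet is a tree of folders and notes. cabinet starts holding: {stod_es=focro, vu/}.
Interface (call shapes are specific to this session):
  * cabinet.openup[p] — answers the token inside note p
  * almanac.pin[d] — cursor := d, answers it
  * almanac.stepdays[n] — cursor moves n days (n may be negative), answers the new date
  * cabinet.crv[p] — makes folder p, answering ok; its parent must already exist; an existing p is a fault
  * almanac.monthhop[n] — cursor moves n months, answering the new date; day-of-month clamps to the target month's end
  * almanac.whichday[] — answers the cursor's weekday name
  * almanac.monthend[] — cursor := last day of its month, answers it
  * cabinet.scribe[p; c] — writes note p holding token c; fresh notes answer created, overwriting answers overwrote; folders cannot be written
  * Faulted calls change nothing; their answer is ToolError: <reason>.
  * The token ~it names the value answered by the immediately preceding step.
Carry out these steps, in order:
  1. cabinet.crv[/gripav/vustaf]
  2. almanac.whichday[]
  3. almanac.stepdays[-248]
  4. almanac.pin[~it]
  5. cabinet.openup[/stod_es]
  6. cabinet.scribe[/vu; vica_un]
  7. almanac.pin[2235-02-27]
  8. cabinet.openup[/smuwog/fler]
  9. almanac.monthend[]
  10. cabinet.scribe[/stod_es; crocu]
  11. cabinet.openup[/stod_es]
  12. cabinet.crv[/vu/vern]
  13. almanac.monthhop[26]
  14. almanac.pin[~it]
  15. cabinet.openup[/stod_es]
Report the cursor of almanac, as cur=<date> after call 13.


Answer: cur=2237-04-28

Derivation:
! 1. cabinet.crv(p='/gripav/vustaf') : ToolError: no parent
! 2. almanac.whichday() : Monday
! 3. almanac.stepdays(n='-248') : 2293-11-17
! 4. almanac.pin(d='~it') : 2293-11-17
! 5. cabinet.openup(p='/stod_es') : focro
! 6. cabinet.scribe(p='/vu', c='vica_un') : ToolError: is a directory
! 7. almanac.pin(d='2235-02-27') : 2235-02-27
! 8. cabinet.openup(p='/smuwog/fler') : ToolError: not found
! 9. almanac.monthend() : 2235-02-28
! 10. cabinet.scribe(p='/stod_es', c='crocu') : overwrote
! 11. cabinet.openup(p='/stod_es') : crocu
! 12. cabinet.crv(p='/vu/vern') : ok
! 13. almanac.monthhop(n='26') : 2237-04-28
! 14. almanac.pin(d='~it') : 2237-04-28
! 15. cabinet.openup(p='/stod_es') : crocu


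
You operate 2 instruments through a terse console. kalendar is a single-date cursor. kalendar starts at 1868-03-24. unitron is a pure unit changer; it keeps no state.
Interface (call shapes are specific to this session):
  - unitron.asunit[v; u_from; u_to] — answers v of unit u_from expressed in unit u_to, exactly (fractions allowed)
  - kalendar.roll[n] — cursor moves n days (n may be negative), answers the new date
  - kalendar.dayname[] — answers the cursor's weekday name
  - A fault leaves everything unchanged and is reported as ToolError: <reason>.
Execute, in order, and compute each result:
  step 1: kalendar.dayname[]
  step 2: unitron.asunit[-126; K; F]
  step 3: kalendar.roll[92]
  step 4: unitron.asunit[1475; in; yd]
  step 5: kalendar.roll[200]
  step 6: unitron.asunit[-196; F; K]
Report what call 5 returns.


Answer: 1869-01-10

Derivation:
Next I call kalendar.dayname(), and see Tuesday.
Calling unitron.asunit using v: -126, u_from: K, u_to: F, and get -68647/100.
Then kalendar.roll using n: 92, and get 1868-06-24.
Calling unitron.asunit using v: 1475, u_from: in, u_to: yd, and get 1475/36.
Now I run kalendar.roll using n: 200, → 1869-01-10.
Calling unitron.asunit using v: -196, u_from: F, u_to: K, giving 8789/60.


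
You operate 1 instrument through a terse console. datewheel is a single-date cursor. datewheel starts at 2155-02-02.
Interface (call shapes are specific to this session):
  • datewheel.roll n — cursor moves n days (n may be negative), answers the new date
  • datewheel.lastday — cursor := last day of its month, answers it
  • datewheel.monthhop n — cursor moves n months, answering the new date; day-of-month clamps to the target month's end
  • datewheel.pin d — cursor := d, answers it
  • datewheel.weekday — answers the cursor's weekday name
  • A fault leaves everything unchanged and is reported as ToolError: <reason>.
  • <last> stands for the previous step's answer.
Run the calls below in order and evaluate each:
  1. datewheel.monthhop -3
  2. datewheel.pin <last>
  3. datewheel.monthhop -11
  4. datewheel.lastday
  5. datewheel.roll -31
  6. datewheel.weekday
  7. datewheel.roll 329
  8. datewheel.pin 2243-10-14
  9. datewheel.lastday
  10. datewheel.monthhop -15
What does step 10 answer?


# 1. datewheel.monthhop(n→-3) => 2154-11-02
# 2. datewheel.pin(d→<last>) => 2154-11-02
# 3. datewheel.monthhop(n→-11) => 2153-12-02
# 4. datewheel.lastday() => 2153-12-31
# 5. datewheel.roll(n→-31) => 2153-11-30
# 6. datewheel.weekday() => Friday
# 7. datewheel.roll(n→329) => 2154-10-25
# 8. datewheel.pin(d→2243-10-14) => 2243-10-14
# 9. datewheel.lastday() => 2243-10-31
# 10. datewheel.monthhop(n→-15) => 2242-07-31

Answer: 2242-07-31


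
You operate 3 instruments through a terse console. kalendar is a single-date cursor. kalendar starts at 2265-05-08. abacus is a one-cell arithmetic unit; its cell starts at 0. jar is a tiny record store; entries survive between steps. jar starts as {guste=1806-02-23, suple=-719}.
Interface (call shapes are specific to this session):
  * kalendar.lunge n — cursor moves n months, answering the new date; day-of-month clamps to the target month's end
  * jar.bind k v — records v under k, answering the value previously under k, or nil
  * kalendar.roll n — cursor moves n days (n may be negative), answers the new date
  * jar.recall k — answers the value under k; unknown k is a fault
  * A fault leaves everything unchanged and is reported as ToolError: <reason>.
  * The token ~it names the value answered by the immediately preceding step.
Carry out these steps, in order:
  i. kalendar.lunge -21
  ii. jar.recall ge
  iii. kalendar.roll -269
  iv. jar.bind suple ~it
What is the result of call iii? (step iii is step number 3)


==> kalendar.lunge(-21)
<== 2263-08-08
==> jar.recall(ge)
<== ToolError: no such key ge
==> kalendar.roll(-269)
<== 2262-11-12
==> jar.bind(suple, ~it)
<== -719

Answer: 2262-11-12


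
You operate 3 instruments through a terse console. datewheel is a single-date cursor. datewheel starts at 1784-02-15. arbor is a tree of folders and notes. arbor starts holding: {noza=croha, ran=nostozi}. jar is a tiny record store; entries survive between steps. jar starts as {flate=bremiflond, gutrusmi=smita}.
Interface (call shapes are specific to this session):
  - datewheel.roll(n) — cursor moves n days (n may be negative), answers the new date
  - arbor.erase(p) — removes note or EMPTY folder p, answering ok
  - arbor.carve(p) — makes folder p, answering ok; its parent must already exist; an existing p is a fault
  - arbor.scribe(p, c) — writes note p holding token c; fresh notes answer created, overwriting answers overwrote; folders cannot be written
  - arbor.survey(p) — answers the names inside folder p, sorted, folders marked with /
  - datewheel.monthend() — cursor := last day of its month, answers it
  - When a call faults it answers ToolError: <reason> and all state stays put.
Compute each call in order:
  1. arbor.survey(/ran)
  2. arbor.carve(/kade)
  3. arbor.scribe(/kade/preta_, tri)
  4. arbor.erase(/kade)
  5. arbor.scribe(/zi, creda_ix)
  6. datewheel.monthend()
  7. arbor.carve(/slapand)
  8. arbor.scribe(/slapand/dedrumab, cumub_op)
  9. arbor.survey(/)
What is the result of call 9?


·→ survey(p=/ran)
·← ToolError: not a directory
·→ carve(p=/kade)
·← ok
·→ scribe(p=/kade/preta_, c=tri)
·← created
·→ erase(p=/kade)
·← ToolError: not empty
·→ scribe(p=/zi, c=creda_ix)
·← created
·→ monthend()
·← 1784-02-29
·→ carve(p=/slapand)
·← ok
·→ scribe(p=/slapand/dedrumab, c=cumub_op)
·← created
·→ survey(p=/)
·← [kade/, noza, ran, slapand/, zi]

Answer: [kade/, noza, ran, slapand/, zi]


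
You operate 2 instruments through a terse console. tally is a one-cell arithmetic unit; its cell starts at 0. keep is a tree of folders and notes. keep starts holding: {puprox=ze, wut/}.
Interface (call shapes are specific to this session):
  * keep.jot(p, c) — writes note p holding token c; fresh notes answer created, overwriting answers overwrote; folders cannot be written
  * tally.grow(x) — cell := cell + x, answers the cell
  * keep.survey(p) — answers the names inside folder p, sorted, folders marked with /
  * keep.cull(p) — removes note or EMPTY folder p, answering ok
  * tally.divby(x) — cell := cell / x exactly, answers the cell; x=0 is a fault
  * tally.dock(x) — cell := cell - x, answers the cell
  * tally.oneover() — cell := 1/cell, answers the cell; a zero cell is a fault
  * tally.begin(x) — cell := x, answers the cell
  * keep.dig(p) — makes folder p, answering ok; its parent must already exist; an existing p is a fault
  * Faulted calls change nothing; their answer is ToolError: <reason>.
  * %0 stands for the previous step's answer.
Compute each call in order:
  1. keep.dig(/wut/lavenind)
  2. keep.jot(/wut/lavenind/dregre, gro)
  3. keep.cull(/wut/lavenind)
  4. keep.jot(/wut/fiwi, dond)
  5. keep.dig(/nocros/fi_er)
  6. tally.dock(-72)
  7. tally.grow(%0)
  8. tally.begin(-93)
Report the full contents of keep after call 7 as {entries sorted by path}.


Answer: {puprox=ze, wut/, wut/fiwi=dond, wut/lavenind/, wut/lavenind/dregre=gro}

Derivation:
% keep.dig /wut/lavenind
[out] ok
% keep.jot /wut/lavenind/dregre gro
[out] created
% keep.cull /wut/lavenind
[out] ToolError: not empty
% keep.jot /wut/fiwi dond
[out] created
% keep.dig /nocros/fi_er
[out] ToolError: no parent
% tally.dock -72
[out] 72
% tally.grow %0
[out] 144
% tally.begin -93
[out] -93


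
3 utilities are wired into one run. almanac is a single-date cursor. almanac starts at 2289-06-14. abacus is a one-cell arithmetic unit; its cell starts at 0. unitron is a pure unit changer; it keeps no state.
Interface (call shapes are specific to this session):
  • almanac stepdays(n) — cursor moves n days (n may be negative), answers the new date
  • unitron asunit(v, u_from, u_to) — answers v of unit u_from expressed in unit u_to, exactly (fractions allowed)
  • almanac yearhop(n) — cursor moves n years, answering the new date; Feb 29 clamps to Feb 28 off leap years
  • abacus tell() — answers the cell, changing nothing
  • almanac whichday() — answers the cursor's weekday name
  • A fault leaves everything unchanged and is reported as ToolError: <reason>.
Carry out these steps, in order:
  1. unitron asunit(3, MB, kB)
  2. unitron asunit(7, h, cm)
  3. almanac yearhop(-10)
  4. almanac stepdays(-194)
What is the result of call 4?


Answer: 2278-12-02

Derivation:
·→ unitron asunit(v: 3, u_from: MB, u_to: kB)
·← 3000
·→ unitron asunit(v: 7, u_from: h, u_to: cm)
·← ToolError: incompatible units
·→ almanac yearhop(n: -10)
·← 2279-06-14
·→ almanac stepdays(n: -194)
·← 2278-12-02


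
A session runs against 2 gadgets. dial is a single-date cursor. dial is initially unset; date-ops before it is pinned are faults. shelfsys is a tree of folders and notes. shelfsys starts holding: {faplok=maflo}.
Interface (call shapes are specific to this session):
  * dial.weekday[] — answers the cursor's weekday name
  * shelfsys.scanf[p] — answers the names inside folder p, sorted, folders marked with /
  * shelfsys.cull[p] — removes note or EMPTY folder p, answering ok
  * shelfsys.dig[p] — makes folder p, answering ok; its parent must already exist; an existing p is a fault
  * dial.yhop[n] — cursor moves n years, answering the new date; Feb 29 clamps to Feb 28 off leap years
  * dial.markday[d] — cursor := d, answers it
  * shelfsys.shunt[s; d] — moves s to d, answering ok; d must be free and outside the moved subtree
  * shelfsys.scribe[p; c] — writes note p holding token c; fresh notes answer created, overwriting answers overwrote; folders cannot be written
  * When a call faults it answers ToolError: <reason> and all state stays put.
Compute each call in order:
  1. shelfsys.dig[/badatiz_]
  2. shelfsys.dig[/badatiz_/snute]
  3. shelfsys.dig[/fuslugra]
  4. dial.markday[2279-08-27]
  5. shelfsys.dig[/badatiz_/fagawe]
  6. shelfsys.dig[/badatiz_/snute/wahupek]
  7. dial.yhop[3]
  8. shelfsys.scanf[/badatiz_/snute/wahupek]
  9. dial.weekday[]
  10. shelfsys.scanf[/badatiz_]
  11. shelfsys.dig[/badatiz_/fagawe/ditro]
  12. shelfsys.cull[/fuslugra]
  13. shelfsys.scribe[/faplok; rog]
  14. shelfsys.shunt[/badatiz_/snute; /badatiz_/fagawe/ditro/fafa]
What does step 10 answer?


Next I call shelfsys.dig with /badatiz_, and observe ok.
Now I run shelfsys.dig with /badatiz_/snute, yielding ok.
I use shelfsys.dig with /fuslugra, — result: ok.
Next I call dial.markday with 2279-08-27, and get 2279-08-27.
I invoke shelfsys.dig with /badatiz_/fagawe, and see ok.
I run shelfsys.dig with /badatiz_/snute/wahupek, → ok.
Then dial.yhop with 3, giving 2282-08-27.
I call shelfsys.scanf with /badatiz_/snute/wahupek, and get [].
Now I run dial.weekday(), giving Sunday.
I invoke shelfsys.scanf with /badatiz_, → [fagawe/, snute/].
I try shelfsys.dig with /badatiz_/fagawe/ditro: ok.
I run shelfsys.cull with /fuslugra: ok.
Invoking shelfsys.scribe with /faplok, rog, — result: overwrote.
Then shelfsys.shunt with /badatiz_/snute, /badatiz_/fagawe/ditro/fafa, and see ok.

Answer: [fagawe/, snute/]


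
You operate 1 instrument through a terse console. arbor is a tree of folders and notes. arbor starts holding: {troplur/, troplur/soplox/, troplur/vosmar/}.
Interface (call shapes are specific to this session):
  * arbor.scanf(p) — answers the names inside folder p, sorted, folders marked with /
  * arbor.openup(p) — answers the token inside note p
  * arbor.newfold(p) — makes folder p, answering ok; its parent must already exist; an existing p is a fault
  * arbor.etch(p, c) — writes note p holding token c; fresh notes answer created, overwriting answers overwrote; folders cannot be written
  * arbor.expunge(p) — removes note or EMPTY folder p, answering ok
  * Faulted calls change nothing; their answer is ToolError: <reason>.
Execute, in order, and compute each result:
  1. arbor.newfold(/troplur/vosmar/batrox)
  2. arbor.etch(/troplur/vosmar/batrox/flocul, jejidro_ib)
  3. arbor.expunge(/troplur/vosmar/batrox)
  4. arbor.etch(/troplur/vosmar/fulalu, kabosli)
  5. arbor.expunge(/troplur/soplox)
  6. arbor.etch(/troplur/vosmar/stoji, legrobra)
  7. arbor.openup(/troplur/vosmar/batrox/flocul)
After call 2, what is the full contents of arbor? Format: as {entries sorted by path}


% 1. arbor.newfold(/troplur/vosmar/batrox) => ok
% 2. arbor.etch(/troplur/vosmar/batrox/flocul, jejidro_ib) => created
% 3. arbor.expunge(/troplur/vosmar/batrox) => ToolError: not empty
% 4. arbor.etch(/troplur/vosmar/fulalu, kabosli) => created
% 5. arbor.expunge(/troplur/soplox) => ok
% 6. arbor.etch(/troplur/vosmar/stoji, legrobra) => created
% 7. arbor.openup(/troplur/vosmar/batrox/flocul) => jejidro_ib

Answer: {troplur/, troplur/soplox/, troplur/vosmar/, troplur/vosmar/batrox/, troplur/vosmar/batrox/flocul=jejidro_ib}


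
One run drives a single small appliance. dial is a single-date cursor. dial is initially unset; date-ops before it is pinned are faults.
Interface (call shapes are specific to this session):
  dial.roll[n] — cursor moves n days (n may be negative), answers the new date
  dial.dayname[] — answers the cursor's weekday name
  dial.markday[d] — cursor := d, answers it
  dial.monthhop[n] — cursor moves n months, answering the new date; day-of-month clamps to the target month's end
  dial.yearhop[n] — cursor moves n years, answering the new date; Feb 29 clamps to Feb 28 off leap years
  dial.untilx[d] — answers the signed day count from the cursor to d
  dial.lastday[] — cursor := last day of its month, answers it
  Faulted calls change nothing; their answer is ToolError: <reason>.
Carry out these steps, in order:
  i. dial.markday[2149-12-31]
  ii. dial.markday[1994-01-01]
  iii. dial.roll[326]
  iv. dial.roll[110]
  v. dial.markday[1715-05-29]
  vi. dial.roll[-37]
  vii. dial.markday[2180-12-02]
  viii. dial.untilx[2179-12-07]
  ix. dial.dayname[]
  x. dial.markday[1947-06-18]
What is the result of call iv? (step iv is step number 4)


Answer: 1995-03-13

Derivation:
Then dial.markday(d→2149-12-31), and observe 2149-12-31.
I call dial.markday(d→1994-01-01), giving 1994-01-01.
Next I call dial.roll(n→326), which returns 1994-11-23.
Then dial.roll(n→110), and observe 1995-03-13.
Calling dial.markday(d→1715-05-29), which returns 1715-05-29.
I use dial.roll(n→-37), — result: 1715-04-22.
I invoke dial.markday(d→2180-12-02), yielding 2180-12-02.
Using dial.untilx(d→2179-12-07), → -361.
I try dial.dayname(), yielding Saturday.
I call dial.markday(d→1947-06-18), yielding 1947-06-18.


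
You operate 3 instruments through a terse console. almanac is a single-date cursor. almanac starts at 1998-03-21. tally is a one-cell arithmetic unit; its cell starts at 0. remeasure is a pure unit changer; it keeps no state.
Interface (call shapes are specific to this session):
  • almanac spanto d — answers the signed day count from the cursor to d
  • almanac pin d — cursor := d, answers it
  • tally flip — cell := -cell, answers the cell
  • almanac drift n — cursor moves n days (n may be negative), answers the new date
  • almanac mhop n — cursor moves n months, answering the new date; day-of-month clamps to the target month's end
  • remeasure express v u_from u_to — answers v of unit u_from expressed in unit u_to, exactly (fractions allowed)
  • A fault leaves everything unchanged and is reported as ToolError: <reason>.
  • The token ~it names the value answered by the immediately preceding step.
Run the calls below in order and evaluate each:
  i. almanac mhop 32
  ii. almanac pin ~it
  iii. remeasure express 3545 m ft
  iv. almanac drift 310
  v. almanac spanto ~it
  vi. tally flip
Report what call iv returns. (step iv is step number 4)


Answer: 2001-09-27

Derivation:
Act: almanac mhop[n=32]
Obs: 2000-11-21
Act: almanac pin[d=~it]
Obs: 2000-11-21
Act: remeasure express[v=3545; u_from=m; u_to=ft]
Obs: 4431250/381
Act: almanac drift[n=310]
Obs: 2001-09-27
Act: almanac spanto[d=~it]
Obs: 0
Act: tally flip[]
Obs: 0


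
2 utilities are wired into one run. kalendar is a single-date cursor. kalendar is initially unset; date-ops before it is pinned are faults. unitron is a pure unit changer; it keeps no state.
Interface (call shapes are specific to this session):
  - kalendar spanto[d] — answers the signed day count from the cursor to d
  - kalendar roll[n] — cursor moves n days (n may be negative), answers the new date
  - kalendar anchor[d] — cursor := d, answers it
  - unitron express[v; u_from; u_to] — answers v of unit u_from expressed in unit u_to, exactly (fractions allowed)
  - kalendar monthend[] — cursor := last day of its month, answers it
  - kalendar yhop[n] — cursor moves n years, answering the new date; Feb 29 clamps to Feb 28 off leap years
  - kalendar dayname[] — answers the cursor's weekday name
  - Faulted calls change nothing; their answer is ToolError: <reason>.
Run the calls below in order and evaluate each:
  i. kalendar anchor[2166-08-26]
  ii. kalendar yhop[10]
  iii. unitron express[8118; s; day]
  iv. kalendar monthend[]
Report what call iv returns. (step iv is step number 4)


;; kalendar anchor(d=2166-08-26) == 2166-08-26
;; kalendar yhop(n=10) == 2176-08-26
;; unitron express(v=8118, u_from=s, u_to=day) == 451/4800
;; kalendar monthend() == 2176-08-31

Answer: 2176-08-31


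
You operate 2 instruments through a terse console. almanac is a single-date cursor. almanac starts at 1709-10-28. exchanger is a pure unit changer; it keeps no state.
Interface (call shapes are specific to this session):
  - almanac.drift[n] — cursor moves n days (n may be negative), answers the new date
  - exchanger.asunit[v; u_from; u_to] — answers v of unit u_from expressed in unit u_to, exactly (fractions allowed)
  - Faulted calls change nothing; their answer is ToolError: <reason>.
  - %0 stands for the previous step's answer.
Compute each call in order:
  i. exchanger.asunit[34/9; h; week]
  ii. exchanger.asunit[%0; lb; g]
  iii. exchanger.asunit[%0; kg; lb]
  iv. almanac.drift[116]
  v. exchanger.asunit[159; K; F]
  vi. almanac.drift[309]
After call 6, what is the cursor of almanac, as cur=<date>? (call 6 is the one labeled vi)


Answer: cur=1710-12-27

Derivation:
Do: exchanger.asunit[v='34/9'; u_from='h'; u_to='week']
See: 17/756
Do: exchanger.asunit[v='%0'; u_from='lb'; u_to='g']
See: 110158147/10800000
Do: exchanger.asunit[v='%0'; u_from='kg'; u_to='lb']
See: 4250/189
Do: almanac.drift[n='116']
See: 1710-02-21
Do: exchanger.asunit[v='159'; u_from='K'; u_to='F']
See: -17347/100
Do: almanac.drift[n='309']
See: 1710-12-27


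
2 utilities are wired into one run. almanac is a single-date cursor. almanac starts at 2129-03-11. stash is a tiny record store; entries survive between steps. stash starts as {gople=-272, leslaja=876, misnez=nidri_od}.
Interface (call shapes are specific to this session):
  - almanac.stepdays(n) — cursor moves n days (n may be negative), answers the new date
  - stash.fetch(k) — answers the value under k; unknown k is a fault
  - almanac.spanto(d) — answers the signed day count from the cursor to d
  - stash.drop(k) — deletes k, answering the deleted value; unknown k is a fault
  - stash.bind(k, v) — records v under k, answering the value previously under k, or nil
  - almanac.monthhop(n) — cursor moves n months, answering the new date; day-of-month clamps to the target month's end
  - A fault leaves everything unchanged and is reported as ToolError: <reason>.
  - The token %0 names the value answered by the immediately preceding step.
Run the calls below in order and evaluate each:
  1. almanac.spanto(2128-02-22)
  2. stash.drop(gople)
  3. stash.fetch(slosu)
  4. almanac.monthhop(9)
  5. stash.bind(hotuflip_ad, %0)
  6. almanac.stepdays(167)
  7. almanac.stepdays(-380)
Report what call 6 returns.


→ spanto(d=2128-02-22)
← -383
→ drop(k=gople)
← -272
→ fetch(k=slosu)
← ToolError: no such key slosu
→ monthhop(n=9)
← 2129-12-11
→ bind(k=hotuflip_ad, v=%0)
← nil
→ stepdays(n=167)
← 2130-05-27
→ stepdays(n=-380)
← 2129-05-12

Answer: 2130-05-27


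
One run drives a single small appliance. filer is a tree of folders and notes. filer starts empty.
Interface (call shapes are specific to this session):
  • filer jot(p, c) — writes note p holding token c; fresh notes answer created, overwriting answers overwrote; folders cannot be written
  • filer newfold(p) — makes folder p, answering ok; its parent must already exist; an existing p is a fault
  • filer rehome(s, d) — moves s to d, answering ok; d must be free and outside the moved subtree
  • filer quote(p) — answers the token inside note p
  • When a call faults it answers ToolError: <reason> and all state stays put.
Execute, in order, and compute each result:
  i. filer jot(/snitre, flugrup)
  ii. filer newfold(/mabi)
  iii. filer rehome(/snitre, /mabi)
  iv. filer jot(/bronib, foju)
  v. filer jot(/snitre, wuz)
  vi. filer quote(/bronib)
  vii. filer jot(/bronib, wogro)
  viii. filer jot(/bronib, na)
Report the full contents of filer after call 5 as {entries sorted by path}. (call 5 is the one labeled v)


Do: filer jot[p=/snitre; c=flugrup]
See: created
Do: filer newfold[p=/mabi]
See: ok
Do: filer rehome[s=/snitre; d=/mabi]
See: ToolError: exists
Do: filer jot[p=/bronib; c=foju]
See: created
Do: filer jot[p=/snitre; c=wuz]
See: overwrote
Do: filer quote[p=/bronib]
See: foju
Do: filer jot[p=/bronib; c=wogro]
See: overwrote
Do: filer jot[p=/bronib; c=na]
See: overwrote

Answer: {bronib=foju, mabi/, snitre=wuz}


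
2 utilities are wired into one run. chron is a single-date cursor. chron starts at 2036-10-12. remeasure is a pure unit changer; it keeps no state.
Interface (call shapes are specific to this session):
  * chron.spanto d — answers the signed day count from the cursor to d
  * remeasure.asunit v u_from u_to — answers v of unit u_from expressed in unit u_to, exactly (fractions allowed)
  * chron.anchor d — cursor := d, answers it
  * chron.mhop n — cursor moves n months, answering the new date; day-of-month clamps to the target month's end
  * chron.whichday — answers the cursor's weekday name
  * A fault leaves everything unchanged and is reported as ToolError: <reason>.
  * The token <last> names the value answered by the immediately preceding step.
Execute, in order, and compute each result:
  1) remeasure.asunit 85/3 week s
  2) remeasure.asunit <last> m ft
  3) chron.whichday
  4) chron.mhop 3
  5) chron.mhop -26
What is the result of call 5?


! remeasure.asunit(v='85/3', u_from='week', u_to='s') => 17136000
! remeasure.asunit(v='<last>', u_from='m', u_to='ft') => 7140000000/127
! chron.whichday() => Sunday
! chron.mhop(n='3') => 2037-01-12
! chron.mhop(n='-26') => 2034-11-12

Answer: 2034-11-12
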